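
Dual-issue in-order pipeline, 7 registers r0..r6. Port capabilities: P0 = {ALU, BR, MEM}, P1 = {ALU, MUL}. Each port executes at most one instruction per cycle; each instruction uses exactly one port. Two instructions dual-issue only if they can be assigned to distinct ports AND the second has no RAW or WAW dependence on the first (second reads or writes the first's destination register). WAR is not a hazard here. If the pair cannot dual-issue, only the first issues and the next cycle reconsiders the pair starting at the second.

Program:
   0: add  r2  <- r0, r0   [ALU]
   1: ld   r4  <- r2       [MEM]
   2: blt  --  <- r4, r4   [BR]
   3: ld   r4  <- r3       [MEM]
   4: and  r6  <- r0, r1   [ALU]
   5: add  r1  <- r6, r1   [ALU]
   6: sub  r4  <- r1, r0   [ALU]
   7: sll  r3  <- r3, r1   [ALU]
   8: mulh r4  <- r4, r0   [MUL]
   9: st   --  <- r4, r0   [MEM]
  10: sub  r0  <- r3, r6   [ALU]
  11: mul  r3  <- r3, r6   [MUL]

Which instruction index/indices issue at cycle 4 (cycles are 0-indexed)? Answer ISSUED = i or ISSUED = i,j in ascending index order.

[0] i0  add  -- RAW r2
[1] i1  ld  -- no-port MEM/BR
[2] i2  blt  -- no-port BR/MEM
[3] i3/i4  ld/and  -- 2-wide
[4] i5  add  -- RAW r1
[5] i6/i7  sub/sll  -- 2-wide
[6] i8  mulh  -- RAW r4
[7] i9/i10  st/sub  -- 2-wide
[8] i11  mul  -- tail

ISSUED = 5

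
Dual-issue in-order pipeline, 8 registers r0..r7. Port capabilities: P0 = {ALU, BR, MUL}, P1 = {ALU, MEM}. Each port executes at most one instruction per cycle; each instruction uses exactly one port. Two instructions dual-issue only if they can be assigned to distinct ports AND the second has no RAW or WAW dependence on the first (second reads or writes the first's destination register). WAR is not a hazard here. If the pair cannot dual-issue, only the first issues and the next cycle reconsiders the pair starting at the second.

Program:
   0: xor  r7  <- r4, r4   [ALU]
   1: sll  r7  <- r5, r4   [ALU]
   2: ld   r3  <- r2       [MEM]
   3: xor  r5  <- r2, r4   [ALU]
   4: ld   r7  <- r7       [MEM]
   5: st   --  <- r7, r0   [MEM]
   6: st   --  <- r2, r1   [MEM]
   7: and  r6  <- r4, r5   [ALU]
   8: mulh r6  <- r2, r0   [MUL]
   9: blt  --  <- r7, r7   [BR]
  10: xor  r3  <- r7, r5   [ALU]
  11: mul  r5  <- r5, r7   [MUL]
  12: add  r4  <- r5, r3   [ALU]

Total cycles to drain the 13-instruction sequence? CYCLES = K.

#0 head=0: xor.ALU i0 WAW r7
#1 head=1: sll.ALU;ld.MEM i1+i2 dual
#2 head=3: xor.ALU;ld.MEM i3+i4 dual
#3 head=5: st.MEM i5 no-port MEM/MEM
#4 head=6: st.MEM;and.ALU i6+i7 dual
#5 head=8: mulh.MUL i8 no-port MUL/BR
#6 head=9: blt.BR;xor.ALU i9+i10 dual
#7 head=11: mul.MUL i11 RAW r5
#8 head=12: add.ALU i12 tail

CYCLES = 9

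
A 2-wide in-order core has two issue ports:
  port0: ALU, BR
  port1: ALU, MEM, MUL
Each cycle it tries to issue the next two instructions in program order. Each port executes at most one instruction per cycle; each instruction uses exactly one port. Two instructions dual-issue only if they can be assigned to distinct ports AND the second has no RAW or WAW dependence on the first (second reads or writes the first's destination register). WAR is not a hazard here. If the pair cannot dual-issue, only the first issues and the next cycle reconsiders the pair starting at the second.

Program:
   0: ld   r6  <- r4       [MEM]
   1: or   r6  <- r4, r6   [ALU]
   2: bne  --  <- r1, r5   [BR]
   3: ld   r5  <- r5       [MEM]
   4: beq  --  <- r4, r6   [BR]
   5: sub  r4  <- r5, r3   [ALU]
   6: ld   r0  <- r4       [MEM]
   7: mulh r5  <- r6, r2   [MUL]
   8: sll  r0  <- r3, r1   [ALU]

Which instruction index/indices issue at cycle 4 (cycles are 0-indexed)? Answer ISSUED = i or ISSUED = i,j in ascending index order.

[0] i0  ld.MEM  -- RAW+WAW r6
[1] i1/i2  or.ALU bne.BR  -- pair
[2] i3/i4  ld.MEM beq.BR  -- pair
[3] i5  sub.ALU  -- RAW r4
[4] i6  ld.MEM  -- no-port MEM/MUL
[5] i7/i8  mulh.MUL sll.ALU  -- pair

ISSUED = 6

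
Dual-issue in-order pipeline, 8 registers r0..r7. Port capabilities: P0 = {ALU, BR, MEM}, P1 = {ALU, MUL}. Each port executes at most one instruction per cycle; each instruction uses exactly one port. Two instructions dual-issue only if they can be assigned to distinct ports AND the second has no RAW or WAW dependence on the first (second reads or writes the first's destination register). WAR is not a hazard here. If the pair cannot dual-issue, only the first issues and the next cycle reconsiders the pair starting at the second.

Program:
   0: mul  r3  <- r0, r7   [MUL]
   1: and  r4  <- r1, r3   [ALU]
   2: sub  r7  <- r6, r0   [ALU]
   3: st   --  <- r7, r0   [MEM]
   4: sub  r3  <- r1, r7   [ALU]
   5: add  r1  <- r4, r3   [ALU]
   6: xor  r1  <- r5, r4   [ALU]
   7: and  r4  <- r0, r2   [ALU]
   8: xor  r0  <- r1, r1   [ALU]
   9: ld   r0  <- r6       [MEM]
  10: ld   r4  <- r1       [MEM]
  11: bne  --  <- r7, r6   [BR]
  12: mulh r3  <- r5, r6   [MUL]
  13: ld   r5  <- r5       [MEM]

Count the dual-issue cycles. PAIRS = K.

[0] i0  mul.MUL  -- RAW r3
[1] i1/i2  and.ALU sub.ALU  -- dual
[2] i3/i4  st.MEM sub.ALU  -- dual
[3] i5  add.ALU  -- WAW r1
[4] i6/i7  xor.ALU and.ALU  -- dual
[5] i8  xor.ALU  -- WAW r0
[6] i9  ld.MEM  -- no-port MEM/MEM
[7] i10  ld.MEM  -- no-port MEM/BR
[8] i11/i12  bne.BR mulh.MUL  -- dual
[9] i13  ld.MEM  -- tail

PAIRS = 4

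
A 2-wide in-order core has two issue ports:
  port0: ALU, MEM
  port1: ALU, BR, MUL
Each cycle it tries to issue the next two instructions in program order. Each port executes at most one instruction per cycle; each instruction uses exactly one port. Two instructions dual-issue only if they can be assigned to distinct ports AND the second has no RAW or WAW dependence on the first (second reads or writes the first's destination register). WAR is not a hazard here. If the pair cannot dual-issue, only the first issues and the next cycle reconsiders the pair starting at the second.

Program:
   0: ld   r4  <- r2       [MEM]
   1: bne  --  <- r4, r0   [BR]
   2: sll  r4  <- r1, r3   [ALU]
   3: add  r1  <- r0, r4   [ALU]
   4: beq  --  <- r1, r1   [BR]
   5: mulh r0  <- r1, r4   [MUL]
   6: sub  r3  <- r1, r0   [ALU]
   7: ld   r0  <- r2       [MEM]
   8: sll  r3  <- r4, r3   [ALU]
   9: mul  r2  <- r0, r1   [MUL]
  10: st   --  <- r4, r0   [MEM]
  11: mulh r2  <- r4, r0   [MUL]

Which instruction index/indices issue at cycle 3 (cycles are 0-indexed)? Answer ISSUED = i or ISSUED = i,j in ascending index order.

ISSUED = 4

[0] i0  ld  -- RAW r4
[1] i1/i2  bne/sll  -- 2-wide
[2] i3  add  -- RAW r1
[3] i4  beq  -- no-port BR/MUL
[4] i5  mulh  -- RAW r0
[5] i6/i7  sub/ld  -- 2-wide
[6] i8/i9  sll/mul  -- 2-wide
[7] i10/i11  st/mulh  -- 2-wide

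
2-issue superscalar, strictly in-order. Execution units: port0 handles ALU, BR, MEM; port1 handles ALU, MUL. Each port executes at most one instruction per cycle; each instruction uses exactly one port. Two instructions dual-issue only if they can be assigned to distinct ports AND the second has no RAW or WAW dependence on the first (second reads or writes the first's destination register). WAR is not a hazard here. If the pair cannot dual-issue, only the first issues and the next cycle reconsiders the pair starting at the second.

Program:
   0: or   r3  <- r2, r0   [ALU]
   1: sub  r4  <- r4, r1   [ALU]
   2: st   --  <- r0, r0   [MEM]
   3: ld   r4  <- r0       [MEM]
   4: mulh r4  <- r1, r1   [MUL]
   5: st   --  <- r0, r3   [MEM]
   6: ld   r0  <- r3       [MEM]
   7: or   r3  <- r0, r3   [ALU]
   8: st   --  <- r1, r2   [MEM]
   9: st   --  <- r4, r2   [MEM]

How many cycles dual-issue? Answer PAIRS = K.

PAIRS = 3

t=0 i0/i1:or.ALU;sub.ALU ; dual
t=1 i2:st.MEM ; no-port MEM/MEM
t=2 i3:ld.MEM ; WAW r4
t=3 i4/i5:mulh.MUL;st.MEM ; dual
t=4 i6:ld.MEM ; RAW r0
t=5 i7/i8:or.ALU;st.MEM ; dual
t=6 i9:st.MEM ; tail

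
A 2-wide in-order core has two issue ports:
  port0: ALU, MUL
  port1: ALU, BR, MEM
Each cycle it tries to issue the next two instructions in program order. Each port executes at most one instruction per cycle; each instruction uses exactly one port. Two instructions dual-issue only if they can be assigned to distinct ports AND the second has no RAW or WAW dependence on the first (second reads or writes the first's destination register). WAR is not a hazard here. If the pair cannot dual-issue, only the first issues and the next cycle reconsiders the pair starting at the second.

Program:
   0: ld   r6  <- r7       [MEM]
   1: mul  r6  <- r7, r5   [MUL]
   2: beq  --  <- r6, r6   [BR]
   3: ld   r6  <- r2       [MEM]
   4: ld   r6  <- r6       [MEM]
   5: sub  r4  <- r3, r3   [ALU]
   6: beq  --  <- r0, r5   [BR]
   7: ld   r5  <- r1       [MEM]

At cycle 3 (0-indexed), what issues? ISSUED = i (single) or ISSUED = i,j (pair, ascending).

ISSUED = 3

#0 head=0: ld i0 WAW r6
#1 head=1: mul i1 RAW r6
#2 head=2: beq i2 no-port BR/MEM
#3 head=3: ld i3 no-port MEM/MEM
#4 head=4: ld;sub i4/i5 pair
#5 head=6: beq i6 no-port BR/MEM
#6 head=7: ld i7 tail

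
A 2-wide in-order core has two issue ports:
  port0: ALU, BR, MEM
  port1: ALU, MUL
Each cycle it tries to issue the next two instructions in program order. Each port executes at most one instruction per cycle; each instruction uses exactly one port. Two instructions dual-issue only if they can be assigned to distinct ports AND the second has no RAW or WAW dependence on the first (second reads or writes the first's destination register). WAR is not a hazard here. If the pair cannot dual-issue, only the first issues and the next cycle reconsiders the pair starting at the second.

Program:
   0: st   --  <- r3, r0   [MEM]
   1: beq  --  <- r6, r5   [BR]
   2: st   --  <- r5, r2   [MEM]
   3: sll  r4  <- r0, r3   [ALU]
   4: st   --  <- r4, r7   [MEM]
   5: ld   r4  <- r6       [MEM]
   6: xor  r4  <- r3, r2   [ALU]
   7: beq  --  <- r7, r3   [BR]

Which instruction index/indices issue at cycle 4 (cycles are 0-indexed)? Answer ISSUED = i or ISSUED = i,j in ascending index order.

ISSUED = 5

  cy0 -> i0 (st.MEM) no-port MEM/BR
  cy1 -> i1 (beq.BR) no-port BR/MEM
  cy2 -> i2/i3 (st.MEM/sll.ALU) pair
  cy3 -> i4 (st.MEM) no-port MEM/MEM
  cy4 -> i5 (ld.MEM) WAW r4
  cy5 -> i6/i7 (xor.ALU/beq.BR) pair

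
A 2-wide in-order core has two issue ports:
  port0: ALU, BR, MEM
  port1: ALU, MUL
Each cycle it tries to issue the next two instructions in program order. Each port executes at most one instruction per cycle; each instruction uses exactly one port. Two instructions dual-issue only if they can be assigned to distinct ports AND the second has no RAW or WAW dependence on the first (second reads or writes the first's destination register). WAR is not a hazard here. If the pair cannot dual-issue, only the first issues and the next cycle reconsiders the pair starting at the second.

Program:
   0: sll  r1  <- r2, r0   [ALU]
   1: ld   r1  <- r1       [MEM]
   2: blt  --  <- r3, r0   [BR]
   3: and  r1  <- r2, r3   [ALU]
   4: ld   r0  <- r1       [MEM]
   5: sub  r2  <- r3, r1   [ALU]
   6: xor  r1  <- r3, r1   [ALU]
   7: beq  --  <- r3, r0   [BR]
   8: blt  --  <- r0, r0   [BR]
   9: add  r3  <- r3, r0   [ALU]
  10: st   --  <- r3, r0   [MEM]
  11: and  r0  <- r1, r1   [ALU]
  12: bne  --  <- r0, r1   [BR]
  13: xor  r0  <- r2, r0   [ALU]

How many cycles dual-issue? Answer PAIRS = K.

PAIRS = 6

t=0 i0:sll.ALU ; RAW+WAW r1
t=1 i1:ld.MEM ; no-port MEM/BR
t=2 i2+i3:blt.BR/and.ALU ; pair
t=3 i4+i5:ld.MEM/sub.ALU ; pair
t=4 i6+i7:xor.ALU/beq.BR ; pair
t=5 i8+i9:blt.BR/add.ALU ; pair
t=6 i10+i11:st.MEM/and.ALU ; pair
t=7 i12+i13:bne.BR/xor.ALU ; pair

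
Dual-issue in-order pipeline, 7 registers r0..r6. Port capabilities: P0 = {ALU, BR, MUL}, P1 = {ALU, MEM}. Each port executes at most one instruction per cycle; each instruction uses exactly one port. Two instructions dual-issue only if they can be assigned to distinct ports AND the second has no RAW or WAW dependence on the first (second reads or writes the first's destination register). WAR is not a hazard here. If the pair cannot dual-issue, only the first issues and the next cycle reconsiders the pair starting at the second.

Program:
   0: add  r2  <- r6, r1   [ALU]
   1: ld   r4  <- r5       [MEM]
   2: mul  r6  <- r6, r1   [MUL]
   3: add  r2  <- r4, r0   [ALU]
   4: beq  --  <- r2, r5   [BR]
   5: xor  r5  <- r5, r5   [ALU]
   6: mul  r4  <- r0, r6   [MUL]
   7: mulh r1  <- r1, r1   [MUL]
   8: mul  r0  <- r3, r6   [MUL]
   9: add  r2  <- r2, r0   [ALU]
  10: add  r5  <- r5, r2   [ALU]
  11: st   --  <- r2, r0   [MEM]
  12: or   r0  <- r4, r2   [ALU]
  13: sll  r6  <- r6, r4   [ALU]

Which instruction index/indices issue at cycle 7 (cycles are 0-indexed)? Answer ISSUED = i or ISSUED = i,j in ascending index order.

ISSUED = 10,11

c0: i0/i1 add.ALU ld.MEM  pair
c1: i2/i3 mul.MUL add.ALU  pair
c2: i4/i5 beq.BR xor.ALU  pair
c3: i6 mul.MUL  no-port MUL/MUL
c4: i7 mulh.MUL  no-port MUL/MUL
c5: i8 mul.MUL  RAW r0
c6: i9 add.ALU  RAW r2
c7: i10/i11 add.ALU st.MEM  pair
c8: i12/i13 or.ALU sll.ALU  pair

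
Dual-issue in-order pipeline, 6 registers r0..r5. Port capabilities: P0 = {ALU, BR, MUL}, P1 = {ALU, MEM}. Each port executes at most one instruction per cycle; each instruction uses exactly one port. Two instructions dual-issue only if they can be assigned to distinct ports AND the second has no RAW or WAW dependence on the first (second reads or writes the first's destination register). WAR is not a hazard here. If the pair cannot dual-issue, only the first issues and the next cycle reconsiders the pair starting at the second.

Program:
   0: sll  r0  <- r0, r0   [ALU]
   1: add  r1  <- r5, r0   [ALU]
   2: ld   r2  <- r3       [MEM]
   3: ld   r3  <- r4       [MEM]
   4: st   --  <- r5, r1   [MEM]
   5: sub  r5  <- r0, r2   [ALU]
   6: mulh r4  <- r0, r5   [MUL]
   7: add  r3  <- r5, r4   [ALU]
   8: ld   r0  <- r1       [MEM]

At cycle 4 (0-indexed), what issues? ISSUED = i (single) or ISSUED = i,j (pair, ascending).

ISSUED = 6

[0] i0  sll.ALU  -- RAW r0
[1] i1+i2  add.ALU ld.MEM  -- pair
[2] i3  ld.MEM  -- no-port MEM/MEM
[3] i4+i5  st.MEM sub.ALU  -- pair
[4] i6  mulh.MUL  -- RAW r4
[5] i7+i8  add.ALU ld.MEM  -- pair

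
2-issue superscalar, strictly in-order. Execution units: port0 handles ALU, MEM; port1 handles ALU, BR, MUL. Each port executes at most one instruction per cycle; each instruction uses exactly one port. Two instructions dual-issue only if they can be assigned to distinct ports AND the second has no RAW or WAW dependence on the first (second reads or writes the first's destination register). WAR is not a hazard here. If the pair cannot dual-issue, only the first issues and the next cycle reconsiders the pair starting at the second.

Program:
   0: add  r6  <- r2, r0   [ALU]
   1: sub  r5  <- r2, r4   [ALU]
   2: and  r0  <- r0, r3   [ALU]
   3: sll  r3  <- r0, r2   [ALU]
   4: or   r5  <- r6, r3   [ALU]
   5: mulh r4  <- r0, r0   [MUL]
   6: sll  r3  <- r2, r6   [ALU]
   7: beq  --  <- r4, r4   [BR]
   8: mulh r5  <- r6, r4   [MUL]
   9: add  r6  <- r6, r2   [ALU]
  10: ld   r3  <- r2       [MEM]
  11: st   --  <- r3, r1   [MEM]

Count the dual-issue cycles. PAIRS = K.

PAIRS = 4

0. add+sub @i0&i1  | 2-wide
1. and @i2  | RAW r0
2. sll @i3  | RAW r3
3. or+mulh @i4&i5  | 2-wide
4. sll+beq @i6&i7  | 2-wide
5. mulh+add @i8&i9  | 2-wide
6. ld @i10  | no-port MEM/MEM
7. st @i11  | tail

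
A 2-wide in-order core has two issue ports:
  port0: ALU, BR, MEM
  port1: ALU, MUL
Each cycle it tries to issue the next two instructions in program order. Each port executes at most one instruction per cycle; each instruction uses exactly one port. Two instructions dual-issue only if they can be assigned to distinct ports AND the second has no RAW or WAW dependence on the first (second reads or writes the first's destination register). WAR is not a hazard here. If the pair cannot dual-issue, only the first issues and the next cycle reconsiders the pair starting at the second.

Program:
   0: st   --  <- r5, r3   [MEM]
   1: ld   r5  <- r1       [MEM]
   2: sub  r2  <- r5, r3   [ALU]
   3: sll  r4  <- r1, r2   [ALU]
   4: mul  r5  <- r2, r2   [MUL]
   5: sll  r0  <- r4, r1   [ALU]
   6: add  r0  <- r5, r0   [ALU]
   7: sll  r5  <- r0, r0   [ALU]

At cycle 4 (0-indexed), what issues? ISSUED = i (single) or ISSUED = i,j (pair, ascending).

[0] i0  st.MEM  -- no-port MEM/MEM
[1] i1  ld.MEM  -- RAW r5
[2] i2  sub.ALU  -- RAW r2
[3] i3+i4  sll.ALU;mul.MUL  -- 2-wide
[4] i5  sll.ALU  -- RAW+WAW r0
[5] i6  add.ALU  -- RAW r0
[6] i7  sll.ALU  -- tail

ISSUED = 5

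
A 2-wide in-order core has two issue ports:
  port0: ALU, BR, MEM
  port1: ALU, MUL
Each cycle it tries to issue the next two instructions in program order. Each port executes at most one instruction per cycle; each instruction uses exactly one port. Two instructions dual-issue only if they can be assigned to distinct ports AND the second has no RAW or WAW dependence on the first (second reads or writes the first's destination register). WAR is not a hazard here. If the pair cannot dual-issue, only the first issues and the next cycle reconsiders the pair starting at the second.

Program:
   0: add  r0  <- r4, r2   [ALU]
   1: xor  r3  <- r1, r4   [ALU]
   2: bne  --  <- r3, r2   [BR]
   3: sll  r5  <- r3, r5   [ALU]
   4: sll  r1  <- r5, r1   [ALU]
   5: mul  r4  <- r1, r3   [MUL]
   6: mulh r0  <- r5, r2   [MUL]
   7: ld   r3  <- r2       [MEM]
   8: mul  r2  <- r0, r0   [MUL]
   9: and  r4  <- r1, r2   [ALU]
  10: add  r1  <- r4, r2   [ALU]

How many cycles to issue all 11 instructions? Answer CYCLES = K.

CYCLES = 8

[0] i0/i1  add/xor  -- dual
[1] i2/i3  bne/sll  -- dual
[2] i4  sll  -- RAW r1
[3] i5  mul  -- no-port MUL/MUL
[4] i6/i7  mulh/ld  -- dual
[5] i8  mul  -- RAW r2
[6] i9  and  -- RAW r4
[7] i10  add  -- tail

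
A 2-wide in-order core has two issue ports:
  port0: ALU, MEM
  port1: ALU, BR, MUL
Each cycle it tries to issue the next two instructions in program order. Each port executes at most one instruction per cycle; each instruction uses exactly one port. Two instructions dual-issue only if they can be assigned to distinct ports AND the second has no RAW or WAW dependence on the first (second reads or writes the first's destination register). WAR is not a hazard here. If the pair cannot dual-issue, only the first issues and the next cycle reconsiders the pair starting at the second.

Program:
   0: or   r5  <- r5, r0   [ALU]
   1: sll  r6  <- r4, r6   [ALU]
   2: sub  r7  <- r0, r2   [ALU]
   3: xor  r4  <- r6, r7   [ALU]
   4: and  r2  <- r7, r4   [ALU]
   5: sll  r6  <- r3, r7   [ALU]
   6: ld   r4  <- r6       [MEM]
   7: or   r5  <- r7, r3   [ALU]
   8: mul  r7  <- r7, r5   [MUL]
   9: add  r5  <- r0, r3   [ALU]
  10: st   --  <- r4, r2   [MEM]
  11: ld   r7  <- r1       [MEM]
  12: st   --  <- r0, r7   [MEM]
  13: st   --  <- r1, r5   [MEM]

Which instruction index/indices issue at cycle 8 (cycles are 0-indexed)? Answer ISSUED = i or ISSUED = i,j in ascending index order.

t=0 i0/i1:or.ALU/sll.ALU ; dual
t=1 i2:sub.ALU ; RAW r7
t=2 i3:xor.ALU ; RAW r4
t=3 i4/i5:and.ALU/sll.ALU ; dual
t=4 i6/i7:ld.MEM/or.ALU ; dual
t=5 i8/i9:mul.MUL/add.ALU ; dual
t=6 i10:st.MEM ; no-port MEM/MEM
t=7 i11:ld.MEM ; no-port MEM/MEM
t=8 i12:st.MEM ; no-port MEM/MEM
t=9 i13:st.MEM ; tail

ISSUED = 12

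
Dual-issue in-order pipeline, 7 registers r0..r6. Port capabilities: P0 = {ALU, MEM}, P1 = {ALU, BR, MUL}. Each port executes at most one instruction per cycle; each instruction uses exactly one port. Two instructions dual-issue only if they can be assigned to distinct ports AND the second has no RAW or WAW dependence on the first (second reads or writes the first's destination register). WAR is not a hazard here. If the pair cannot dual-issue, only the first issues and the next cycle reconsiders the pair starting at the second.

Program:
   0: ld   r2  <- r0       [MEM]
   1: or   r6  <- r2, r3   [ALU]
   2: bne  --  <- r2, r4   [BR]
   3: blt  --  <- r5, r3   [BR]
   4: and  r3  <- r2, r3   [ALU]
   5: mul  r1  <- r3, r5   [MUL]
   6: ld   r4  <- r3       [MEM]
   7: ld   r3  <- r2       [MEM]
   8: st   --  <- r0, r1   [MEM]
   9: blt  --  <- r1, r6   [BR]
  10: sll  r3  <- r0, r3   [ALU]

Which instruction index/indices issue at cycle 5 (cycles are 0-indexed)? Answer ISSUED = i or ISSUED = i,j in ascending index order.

ISSUED = 8,9

[0] i0  ld.MEM  -- RAW r2
[1] i1,i2  or.ALU/bne.BR  -- pair
[2] i3,i4  blt.BR/and.ALU  -- pair
[3] i5,i6  mul.MUL/ld.MEM  -- pair
[4] i7  ld.MEM  -- no-port MEM/MEM
[5] i8,i9  st.MEM/blt.BR  -- pair
[6] i10  sll.ALU  -- tail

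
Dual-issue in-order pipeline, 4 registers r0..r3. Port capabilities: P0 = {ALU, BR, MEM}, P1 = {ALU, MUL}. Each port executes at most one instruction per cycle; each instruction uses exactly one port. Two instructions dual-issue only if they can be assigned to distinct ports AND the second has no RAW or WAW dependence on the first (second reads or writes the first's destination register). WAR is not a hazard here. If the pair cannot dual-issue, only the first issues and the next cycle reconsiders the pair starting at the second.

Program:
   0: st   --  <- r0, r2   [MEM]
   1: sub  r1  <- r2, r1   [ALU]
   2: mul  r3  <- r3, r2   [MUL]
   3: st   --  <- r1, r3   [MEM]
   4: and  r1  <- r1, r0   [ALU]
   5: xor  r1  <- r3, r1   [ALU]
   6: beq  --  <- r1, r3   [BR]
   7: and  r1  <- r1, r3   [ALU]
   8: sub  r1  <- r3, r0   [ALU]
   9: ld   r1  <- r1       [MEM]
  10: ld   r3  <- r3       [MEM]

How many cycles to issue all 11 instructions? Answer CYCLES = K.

CYCLES = 8

t=0 i0&i1:st sub ; 2-wide
t=1 i2:mul ; RAW r3
t=2 i3&i4:st and ; 2-wide
t=3 i5:xor ; RAW r1
t=4 i6&i7:beq and ; 2-wide
t=5 i8:sub ; RAW+WAW r1
t=6 i9:ld ; no-port MEM/MEM
t=7 i10:ld ; tail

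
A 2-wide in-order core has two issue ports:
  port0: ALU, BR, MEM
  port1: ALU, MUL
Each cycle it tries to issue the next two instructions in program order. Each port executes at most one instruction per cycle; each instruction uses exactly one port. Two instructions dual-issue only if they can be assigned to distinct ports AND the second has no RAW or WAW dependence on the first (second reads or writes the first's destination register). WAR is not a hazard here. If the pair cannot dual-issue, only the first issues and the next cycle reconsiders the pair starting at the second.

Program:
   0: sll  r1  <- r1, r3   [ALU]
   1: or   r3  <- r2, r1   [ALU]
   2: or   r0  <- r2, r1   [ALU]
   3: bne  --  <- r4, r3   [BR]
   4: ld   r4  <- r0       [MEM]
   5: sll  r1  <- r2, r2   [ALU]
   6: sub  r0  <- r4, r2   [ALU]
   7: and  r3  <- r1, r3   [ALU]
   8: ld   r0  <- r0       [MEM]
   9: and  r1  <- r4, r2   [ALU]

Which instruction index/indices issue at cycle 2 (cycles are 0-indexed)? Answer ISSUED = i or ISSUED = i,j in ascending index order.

ISSUED = 3

  cy0 -> i0 (sll.ALU) RAW r1
  cy1 -> i1&i2 (or.ALU/or.ALU) pair
  cy2 -> i3 (bne.BR) no-port BR/MEM
  cy3 -> i4&i5 (ld.MEM/sll.ALU) pair
  cy4 -> i6&i7 (sub.ALU/and.ALU) pair
  cy5 -> i8&i9 (ld.MEM/and.ALU) pair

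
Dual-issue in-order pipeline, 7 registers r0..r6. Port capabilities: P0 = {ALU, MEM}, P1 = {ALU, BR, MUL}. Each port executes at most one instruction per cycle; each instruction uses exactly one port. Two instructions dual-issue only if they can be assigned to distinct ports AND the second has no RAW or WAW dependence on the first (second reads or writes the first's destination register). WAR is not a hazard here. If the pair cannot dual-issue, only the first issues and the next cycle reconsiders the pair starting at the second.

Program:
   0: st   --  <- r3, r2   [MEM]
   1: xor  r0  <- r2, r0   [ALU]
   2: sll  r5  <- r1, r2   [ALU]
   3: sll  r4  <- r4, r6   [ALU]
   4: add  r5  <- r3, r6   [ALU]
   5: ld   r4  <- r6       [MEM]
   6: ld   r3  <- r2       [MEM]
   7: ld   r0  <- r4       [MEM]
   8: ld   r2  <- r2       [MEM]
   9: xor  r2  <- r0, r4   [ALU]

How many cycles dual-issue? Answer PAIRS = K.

  cy0 -> i0/i1 (st.MEM+xor.ALU) pair
  cy1 -> i2/i3 (sll.ALU+sll.ALU) pair
  cy2 -> i4/i5 (add.ALU+ld.MEM) pair
  cy3 -> i6 (ld.MEM) no-port MEM/MEM
  cy4 -> i7 (ld.MEM) no-port MEM/MEM
  cy5 -> i8 (ld.MEM) WAW r2
  cy6 -> i9 (xor.ALU) tail

PAIRS = 3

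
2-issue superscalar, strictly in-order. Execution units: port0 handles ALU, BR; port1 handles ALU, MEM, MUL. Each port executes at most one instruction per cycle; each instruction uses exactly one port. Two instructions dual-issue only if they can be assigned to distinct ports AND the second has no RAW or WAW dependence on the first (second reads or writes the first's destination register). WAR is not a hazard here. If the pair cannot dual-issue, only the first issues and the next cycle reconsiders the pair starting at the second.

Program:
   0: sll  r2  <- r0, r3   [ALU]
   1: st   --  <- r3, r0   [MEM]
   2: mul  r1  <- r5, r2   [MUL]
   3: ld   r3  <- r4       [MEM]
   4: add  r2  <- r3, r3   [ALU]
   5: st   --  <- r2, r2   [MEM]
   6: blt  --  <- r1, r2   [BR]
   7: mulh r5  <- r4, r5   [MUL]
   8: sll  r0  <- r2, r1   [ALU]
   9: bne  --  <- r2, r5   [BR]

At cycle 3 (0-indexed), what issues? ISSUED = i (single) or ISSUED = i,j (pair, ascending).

[0] i0&i1  sll;st  -- dual
[1] i2  mul  -- no-port MUL/MEM
[2] i3  ld  -- RAW r3
[3] i4  add  -- RAW r2
[4] i5&i6  st;blt  -- dual
[5] i7&i8  mulh;sll  -- dual
[6] i9  bne  -- tail

ISSUED = 4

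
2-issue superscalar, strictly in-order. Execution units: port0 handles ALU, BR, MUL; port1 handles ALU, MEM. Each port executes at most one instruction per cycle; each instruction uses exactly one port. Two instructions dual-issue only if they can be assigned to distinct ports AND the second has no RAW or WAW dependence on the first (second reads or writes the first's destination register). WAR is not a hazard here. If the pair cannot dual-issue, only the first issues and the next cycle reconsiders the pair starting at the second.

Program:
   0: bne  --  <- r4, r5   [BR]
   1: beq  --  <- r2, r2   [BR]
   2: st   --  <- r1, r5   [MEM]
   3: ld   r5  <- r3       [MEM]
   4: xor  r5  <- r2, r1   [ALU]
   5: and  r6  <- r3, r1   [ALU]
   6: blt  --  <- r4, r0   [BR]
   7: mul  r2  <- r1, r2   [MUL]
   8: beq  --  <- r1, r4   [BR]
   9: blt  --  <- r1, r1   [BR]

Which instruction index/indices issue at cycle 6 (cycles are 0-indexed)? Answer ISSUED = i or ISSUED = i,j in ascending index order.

[0] i0  bne  -- no-port BR/BR
[1] i1&i2  beq st  -- 2-wide
[2] i3  ld  -- WAW r5
[3] i4&i5  xor and  -- 2-wide
[4] i6  blt  -- no-port BR/MUL
[5] i7  mul  -- no-port MUL/BR
[6] i8  beq  -- no-port BR/BR
[7] i9  blt  -- tail

ISSUED = 8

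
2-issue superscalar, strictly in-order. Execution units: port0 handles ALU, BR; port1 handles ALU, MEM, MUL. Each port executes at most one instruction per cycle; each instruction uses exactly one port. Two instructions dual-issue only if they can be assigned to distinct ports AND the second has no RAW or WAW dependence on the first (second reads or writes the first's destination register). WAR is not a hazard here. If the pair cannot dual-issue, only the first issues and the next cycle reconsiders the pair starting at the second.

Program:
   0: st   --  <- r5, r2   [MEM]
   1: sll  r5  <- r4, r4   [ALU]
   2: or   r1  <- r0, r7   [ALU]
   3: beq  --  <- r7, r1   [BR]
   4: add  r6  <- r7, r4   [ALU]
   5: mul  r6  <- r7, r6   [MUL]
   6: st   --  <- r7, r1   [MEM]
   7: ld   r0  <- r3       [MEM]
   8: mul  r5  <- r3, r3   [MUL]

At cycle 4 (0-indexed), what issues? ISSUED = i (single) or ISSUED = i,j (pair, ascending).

#0 head=0: st.MEM+sll.ALU i0+i1 dual
#1 head=2: or.ALU i2 RAW r1
#2 head=3: beq.BR+add.ALU i3+i4 dual
#3 head=5: mul.MUL i5 no-port MUL/MEM
#4 head=6: st.MEM i6 no-port MEM/MEM
#5 head=7: ld.MEM i7 no-port MEM/MUL
#6 head=8: mul.MUL i8 tail

ISSUED = 6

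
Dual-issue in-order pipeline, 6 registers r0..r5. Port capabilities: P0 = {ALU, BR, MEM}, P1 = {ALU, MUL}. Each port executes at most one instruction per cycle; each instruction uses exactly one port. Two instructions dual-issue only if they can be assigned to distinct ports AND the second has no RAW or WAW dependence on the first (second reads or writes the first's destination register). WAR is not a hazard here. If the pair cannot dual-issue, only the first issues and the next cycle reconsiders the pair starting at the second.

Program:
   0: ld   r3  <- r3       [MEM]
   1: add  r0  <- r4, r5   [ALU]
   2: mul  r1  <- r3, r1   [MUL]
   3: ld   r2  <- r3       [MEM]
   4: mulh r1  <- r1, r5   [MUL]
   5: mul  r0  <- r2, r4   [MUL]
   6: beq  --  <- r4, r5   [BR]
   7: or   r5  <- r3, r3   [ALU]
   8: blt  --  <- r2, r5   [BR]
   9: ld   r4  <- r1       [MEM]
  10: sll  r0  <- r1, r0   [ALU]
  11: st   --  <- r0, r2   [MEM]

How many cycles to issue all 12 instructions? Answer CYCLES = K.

[0] i0&i1  ld/add  -- pair
[1] i2&i3  mul/ld  -- pair
[2] i4  mulh  -- no-port MUL/MUL
[3] i5&i6  mul/beq  -- pair
[4] i7  or  -- RAW r5
[5] i8  blt  -- no-port BR/MEM
[6] i9&i10  ld/sll  -- pair
[7] i11  st  -- tail

CYCLES = 8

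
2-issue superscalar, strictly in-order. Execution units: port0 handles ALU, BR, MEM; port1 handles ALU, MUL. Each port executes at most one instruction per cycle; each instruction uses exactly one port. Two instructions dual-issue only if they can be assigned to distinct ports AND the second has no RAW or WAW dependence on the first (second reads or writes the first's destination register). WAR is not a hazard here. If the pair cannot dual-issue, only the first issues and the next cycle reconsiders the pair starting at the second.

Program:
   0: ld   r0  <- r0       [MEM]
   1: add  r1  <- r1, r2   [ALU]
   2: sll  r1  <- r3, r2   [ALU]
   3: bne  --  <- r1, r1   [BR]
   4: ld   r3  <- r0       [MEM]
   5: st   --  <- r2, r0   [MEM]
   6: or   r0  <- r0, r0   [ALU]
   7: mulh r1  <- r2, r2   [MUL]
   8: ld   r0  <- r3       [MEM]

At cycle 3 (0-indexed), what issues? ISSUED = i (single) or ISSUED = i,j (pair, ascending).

ISSUED = 4

c0: i0/i1 ld+add  pair
c1: i2 sll  RAW r1
c2: i3 bne  no-port BR/MEM
c3: i4 ld  no-port MEM/MEM
c4: i5/i6 st+or  pair
c5: i7/i8 mulh+ld  pair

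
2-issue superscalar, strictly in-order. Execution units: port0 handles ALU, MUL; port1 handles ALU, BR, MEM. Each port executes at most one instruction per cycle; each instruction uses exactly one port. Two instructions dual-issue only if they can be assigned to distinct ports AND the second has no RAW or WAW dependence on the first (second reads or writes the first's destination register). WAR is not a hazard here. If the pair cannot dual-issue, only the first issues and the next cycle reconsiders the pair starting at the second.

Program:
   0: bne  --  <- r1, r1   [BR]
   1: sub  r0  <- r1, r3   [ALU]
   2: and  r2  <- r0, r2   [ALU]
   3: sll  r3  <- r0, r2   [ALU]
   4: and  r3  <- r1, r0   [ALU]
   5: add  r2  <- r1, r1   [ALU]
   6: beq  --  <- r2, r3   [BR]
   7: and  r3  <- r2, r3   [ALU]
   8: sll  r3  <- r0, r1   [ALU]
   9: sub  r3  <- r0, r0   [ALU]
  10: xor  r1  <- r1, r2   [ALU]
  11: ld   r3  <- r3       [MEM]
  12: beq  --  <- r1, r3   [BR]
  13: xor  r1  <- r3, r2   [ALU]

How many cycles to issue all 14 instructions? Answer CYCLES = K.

t=0 i0+i1:bne;sub ; dual
t=1 i2:and ; RAW r2
t=2 i3:sll ; WAW r3
t=3 i4+i5:and;add ; dual
t=4 i6+i7:beq;and ; dual
t=5 i8:sll ; WAW r3
t=6 i9+i10:sub;xor ; dual
t=7 i11:ld ; no-port MEM/BR
t=8 i12+i13:beq;xor ; dual

CYCLES = 9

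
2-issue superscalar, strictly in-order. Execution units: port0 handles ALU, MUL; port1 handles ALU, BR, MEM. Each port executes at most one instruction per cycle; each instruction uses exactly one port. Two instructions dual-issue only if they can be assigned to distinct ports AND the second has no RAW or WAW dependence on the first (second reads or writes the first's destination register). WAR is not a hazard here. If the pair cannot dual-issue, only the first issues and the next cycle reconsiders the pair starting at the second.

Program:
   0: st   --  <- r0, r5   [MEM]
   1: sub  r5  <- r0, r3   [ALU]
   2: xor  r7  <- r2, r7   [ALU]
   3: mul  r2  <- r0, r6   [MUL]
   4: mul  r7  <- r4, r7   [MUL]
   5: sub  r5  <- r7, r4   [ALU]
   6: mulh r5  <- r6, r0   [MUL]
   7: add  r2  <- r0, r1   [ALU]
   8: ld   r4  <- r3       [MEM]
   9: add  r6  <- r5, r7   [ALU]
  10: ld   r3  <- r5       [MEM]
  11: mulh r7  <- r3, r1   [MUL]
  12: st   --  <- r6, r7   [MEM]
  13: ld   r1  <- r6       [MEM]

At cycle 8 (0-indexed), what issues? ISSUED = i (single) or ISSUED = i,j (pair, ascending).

ISSUED = 12

#0 head=0: st sub i0/i1 dual
#1 head=2: xor mul i2/i3 dual
#2 head=4: mul i4 RAW r7
#3 head=5: sub i5 WAW r5
#4 head=6: mulh add i6/i7 dual
#5 head=8: ld add i8/i9 dual
#6 head=10: ld i10 RAW r3
#7 head=11: mulh i11 RAW r7
#8 head=12: st i12 no-port MEM/MEM
#9 head=13: ld i13 tail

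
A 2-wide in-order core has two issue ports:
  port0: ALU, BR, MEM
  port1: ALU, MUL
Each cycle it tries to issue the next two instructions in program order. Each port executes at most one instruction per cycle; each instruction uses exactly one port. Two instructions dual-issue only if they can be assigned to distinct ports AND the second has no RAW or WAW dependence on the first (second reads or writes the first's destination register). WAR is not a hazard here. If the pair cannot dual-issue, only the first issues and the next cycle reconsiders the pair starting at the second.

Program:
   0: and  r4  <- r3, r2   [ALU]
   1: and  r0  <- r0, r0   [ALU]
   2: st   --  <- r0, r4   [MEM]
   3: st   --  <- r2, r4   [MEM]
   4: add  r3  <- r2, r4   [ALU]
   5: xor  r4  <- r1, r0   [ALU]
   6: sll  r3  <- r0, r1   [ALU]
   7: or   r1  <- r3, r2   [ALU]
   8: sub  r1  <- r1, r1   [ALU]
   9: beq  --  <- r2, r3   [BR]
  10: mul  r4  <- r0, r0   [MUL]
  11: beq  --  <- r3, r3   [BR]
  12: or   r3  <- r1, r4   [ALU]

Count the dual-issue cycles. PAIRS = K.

PAIRS = 5

0. and;and @i0&i1  | 2-wide
1. st @i2  | no-port MEM/MEM
2. st;add @i3&i4  | 2-wide
3. xor;sll @i5&i6  | 2-wide
4. or @i7  | RAW+WAW r1
5. sub;beq @i8&i9  | 2-wide
6. mul;beq @i10&i11  | 2-wide
7. or @i12  | tail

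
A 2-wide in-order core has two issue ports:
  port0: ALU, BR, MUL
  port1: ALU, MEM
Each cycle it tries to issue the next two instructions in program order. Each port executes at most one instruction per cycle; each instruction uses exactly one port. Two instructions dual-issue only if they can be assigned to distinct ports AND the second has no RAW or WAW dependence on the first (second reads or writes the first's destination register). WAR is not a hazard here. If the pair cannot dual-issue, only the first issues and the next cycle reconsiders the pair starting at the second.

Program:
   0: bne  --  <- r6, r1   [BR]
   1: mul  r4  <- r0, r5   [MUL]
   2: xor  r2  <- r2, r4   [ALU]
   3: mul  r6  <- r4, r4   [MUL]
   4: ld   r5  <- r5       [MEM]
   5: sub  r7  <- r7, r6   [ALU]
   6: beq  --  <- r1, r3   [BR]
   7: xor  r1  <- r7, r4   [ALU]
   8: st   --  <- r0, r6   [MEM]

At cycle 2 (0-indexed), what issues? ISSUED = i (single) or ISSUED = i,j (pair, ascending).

t=0 i0:bne.BR ; no-port BR/MUL
t=1 i1:mul.MUL ; RAW r4
t=2 i2&i3:xor.ALU/mul.MUL ; 2-wide
t=3 i4&i5:ld.MEM/sub.ALU ; 2-wide
t=4 i6&i7:beq.BR/xor.ALU ; 2-wide
t=5 i8:st.MEM ; tail

ISSUED = 2,3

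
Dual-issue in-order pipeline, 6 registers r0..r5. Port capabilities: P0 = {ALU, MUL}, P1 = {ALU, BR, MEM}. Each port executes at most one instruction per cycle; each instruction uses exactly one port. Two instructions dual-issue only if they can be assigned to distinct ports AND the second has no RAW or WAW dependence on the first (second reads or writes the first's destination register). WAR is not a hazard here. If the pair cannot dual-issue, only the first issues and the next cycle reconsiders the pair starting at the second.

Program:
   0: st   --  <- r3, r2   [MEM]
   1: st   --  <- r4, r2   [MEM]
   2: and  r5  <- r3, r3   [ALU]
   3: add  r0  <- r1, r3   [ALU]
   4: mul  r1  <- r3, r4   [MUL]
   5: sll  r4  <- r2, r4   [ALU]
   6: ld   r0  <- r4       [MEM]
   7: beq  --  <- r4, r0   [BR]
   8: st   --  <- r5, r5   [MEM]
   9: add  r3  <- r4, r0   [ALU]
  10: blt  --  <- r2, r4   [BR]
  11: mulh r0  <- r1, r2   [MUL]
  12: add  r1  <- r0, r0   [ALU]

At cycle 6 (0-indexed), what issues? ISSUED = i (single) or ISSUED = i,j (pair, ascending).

ISSUED = 8,9

[0] i0  st  -- no-port MEM/MEM
[1] i1,i2  st+and  -- pair
[2] i3,i4  add+mul  -- pair
[3] i5  sll  -- RAW r4
[4] i6  ld  -- no-port MEM/BR
[5] i7  beq  -- no-port BR/MEM
[6] i8,i9  st+add  -- pair
[7] i10,i11  blt+mulh  -- pair
[8] i12  add  -- tail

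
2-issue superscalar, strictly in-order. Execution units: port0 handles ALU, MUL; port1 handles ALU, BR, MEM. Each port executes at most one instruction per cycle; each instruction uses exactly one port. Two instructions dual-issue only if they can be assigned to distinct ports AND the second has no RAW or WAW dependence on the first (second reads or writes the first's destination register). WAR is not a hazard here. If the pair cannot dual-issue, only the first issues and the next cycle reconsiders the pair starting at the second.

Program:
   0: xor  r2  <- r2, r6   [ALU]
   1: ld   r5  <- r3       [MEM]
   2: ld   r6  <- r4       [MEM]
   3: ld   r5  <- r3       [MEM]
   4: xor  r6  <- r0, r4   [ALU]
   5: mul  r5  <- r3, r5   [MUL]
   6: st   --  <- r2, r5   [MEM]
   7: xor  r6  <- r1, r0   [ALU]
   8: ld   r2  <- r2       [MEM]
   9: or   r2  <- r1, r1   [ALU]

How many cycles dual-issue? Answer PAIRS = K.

  cy0 -> i0,i1 (xor ld) 2-wide
  cy1 -> i2 (ld) no-port MEM/MEM
  cy2 -> i3,i4 (ld xor) 2-wide
  cy3 -> i5 (mul) RAW r5
  cy4 -> i6,i7 (st xor) 2-wide
  cy5 -> i8 (ld) WAW r2
  cy6 -> i9 (or) tail

PAIRS = 3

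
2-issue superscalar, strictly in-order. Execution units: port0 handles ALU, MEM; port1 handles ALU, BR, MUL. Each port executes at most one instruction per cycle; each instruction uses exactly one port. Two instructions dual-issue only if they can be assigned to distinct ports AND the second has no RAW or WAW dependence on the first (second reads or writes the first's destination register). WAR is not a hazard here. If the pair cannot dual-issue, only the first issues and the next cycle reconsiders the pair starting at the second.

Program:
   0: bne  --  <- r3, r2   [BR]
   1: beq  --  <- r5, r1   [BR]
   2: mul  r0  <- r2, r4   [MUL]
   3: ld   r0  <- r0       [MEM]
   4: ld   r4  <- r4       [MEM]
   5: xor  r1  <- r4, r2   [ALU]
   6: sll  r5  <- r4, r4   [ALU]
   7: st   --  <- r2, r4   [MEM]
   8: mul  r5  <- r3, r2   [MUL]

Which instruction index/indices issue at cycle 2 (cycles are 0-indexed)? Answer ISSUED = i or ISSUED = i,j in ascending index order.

ISSUED = 2

0. bne.BR @i0  | no-port BR/BR
1. beq.BR @i1  | no-port BR/MUL
2. mul.MUL @i2  | RAW+WAW r0
3. ld.MEM @i3  | no-port MEM/MEM
4. ld.MEM @i4  | RAW r4
5. xor.ALU;sll.ALU @i5+i6  | dual
6. st.MEM;mul.MUL @i7+i8  | dual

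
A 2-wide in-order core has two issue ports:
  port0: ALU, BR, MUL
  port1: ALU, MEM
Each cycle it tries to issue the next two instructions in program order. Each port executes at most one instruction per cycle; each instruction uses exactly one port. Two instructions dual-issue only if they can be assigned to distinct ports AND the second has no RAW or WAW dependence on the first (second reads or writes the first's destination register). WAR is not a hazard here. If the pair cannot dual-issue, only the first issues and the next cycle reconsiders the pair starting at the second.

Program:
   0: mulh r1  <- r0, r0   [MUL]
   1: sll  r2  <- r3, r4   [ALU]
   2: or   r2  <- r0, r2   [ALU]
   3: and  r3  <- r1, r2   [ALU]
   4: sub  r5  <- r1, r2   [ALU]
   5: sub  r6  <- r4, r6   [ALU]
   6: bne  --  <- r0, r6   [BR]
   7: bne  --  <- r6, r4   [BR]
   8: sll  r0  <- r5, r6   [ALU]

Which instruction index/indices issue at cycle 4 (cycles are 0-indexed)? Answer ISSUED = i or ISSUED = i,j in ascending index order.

t=0 i0&i1:mulh sll ; 2-wide
t=1 i2:or ; RAW r2
t=2 i3&i4:and sub ; 2-wide
t=3 i5:sub ; RAW r6
t=4 i6:bne ; no-port BR/BR
t=5 i7&i8:bne sll ; 2-wide

ISSUED = 6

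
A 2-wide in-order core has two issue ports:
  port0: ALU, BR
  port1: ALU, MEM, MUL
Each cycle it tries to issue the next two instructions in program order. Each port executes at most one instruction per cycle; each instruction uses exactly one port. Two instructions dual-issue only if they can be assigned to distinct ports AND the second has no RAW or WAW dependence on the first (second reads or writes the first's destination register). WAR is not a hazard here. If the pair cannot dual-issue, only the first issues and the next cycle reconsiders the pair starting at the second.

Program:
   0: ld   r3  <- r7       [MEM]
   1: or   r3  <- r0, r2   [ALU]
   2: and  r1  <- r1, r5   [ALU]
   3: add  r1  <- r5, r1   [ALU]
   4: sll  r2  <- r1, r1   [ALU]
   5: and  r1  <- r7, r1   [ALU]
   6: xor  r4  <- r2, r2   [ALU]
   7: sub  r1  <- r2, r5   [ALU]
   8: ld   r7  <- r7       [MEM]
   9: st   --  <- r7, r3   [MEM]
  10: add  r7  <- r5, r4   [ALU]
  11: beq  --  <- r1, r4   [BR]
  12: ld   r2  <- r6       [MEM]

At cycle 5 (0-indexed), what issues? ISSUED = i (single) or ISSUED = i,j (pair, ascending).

ISSUED = 8

#0 head=0: ld.MEM i0 WAW r3
#1 head=1: or.ALU+and.ALU i1,i2 pair
#2 head=3: add.ALU i3 RAW r1
#3 head=4: sll.ALU+and.ALU i4,i5 pair
#4 head=6: xor.ALU+sub.ALU i6,i7 pair
#5 head=8: ld.MEM i8 no-port MEM/MEM
#6 head=9: st.MEM+add.ALU i9,i10 pair
#7 head=11: beq.BR+ld.MEM i11,i12 pair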